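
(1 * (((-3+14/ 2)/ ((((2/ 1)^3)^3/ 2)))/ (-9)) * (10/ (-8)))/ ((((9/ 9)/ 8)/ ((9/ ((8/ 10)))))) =25/ 128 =0.20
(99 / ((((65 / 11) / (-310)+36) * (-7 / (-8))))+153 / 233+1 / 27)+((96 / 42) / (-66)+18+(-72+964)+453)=1366.80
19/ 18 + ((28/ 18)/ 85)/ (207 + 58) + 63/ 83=61067599/ 33652350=1.81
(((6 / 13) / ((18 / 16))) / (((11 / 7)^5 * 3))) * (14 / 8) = 470596 / 18842967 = 0.02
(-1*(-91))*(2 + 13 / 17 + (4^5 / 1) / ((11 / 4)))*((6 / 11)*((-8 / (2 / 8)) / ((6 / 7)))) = -1429917216 / 2057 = -695146.92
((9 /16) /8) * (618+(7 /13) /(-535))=38683647 /890240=43.45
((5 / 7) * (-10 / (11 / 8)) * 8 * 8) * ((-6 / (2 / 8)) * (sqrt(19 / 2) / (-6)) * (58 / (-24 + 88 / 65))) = 3016000 * sqrt(38) / 1771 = 10497.95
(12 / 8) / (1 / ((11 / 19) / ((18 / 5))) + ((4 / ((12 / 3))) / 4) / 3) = 990 / 4159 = 0.24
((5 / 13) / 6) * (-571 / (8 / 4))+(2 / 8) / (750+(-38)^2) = -6263831 / 342264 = -18.30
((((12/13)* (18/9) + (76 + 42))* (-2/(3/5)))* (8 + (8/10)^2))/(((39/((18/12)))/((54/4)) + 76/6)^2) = -40888152/2522585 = -16.21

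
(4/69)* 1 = 4/69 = 0.06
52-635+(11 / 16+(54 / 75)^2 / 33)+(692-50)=6567353 / 110000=59.70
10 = 10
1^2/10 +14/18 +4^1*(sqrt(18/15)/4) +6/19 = sqrt(30)/5 +2041/1710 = 2.29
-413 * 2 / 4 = -413 / 2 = -206.50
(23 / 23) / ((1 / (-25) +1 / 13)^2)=105625 / 144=733.51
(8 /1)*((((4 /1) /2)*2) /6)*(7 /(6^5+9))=112 /23355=0.00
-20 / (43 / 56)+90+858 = 921.95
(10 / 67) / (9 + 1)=1 / 67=0.01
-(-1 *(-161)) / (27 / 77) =-12397 / 27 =-459.15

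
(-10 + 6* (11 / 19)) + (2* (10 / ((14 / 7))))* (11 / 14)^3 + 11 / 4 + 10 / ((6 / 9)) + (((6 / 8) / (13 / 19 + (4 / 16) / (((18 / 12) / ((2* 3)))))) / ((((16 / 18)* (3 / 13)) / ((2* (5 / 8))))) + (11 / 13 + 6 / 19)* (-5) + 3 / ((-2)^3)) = 12.60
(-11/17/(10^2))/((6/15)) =-11/680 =-0.02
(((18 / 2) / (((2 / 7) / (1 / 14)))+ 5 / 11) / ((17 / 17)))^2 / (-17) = -833 / 1936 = -0.43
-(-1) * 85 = 85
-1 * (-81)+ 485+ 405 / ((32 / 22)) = 13511 / 16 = 844.44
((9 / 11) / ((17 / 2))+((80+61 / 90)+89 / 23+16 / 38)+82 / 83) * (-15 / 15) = -86.05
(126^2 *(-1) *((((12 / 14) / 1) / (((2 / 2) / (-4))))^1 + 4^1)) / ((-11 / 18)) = 163296 / 11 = 14845.09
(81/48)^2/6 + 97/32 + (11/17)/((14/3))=222053/60928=3.64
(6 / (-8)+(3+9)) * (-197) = -8865 / 4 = -2216.25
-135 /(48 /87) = -244.69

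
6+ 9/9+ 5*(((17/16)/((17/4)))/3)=89/12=7.42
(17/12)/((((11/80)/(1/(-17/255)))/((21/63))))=-1700/33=-51.52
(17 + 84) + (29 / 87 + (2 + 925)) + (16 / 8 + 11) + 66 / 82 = 128183 / 123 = 1042.14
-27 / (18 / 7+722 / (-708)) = -66906 / 3845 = -17.40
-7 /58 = -0.12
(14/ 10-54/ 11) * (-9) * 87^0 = 1737/ 55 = 31.58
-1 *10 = -10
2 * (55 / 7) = 110 / 7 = 15.71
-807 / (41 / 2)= -1614 / 41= -39.37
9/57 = 3/19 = 0.16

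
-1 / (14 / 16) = -8 / 7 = -1.14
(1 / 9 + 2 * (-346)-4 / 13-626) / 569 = -154229 / 66573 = -2.32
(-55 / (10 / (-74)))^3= 67419143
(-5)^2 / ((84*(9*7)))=25 / 5292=0.00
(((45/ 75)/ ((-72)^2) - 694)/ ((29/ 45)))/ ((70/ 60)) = -5996159/ 6496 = -923.05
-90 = -90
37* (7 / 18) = 259 / 18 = 14.39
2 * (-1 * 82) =-164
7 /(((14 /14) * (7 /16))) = 16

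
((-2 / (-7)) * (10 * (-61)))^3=-1815848000 / 343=-5294017.49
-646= -646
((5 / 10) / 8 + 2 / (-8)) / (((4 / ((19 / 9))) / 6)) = -19 / 32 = -0.59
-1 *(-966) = 966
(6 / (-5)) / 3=-2 / 5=-0.40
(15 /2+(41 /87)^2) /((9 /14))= 818279 /68121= 12.01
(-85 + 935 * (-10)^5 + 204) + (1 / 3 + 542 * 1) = -280498016 / 3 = -93499338.67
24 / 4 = 6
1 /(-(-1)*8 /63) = 63 /8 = 7.88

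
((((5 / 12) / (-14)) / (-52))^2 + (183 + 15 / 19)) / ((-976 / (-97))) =25850635305979 / 1415235354624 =18.27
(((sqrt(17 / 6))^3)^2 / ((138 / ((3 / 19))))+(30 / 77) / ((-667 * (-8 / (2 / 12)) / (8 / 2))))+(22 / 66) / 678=1265430841 / 47635677936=0.03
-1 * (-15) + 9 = 24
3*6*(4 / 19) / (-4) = -18 / 19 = -0.95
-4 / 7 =-0.57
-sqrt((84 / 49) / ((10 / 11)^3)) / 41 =-11 *sqrt(2310) / 14350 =-0.04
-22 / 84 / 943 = -0.00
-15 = -15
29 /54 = 0.54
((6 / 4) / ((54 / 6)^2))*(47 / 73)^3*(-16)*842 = -699351728 / 10503459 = -66.58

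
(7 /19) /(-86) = -7 /1634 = -0.00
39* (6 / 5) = 234 / 5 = 46.80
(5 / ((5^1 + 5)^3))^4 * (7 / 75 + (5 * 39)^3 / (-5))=-55611559 / 60000000000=-0.00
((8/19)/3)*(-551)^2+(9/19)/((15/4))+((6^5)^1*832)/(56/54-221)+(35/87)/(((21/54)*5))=647865780286/49085835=13198.63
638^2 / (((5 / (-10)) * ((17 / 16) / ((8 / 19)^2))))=-833626112 / 6137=-135836.09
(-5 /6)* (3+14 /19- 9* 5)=1960 /57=34.39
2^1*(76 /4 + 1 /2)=39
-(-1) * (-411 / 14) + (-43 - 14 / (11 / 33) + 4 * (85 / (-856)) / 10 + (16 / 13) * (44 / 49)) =-30887391 / 272636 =-113.29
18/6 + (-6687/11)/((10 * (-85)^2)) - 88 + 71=-11133187/794750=-14.01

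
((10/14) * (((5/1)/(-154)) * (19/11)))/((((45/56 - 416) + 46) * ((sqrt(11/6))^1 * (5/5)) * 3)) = 76 * sqrt(66)/23115477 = 0.00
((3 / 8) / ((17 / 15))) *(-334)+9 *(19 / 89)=-108.59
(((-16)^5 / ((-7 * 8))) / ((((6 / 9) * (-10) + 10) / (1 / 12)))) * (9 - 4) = 16384 / 7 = 2340.57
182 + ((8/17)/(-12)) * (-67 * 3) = 3228/17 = 189.88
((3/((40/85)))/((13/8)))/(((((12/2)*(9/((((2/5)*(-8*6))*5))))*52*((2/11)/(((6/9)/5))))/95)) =-14212/1521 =-9.34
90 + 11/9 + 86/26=11060/117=94.53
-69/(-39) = 23/13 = 1.77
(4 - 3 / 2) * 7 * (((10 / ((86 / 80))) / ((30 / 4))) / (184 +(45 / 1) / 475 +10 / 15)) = 266000 / 2264251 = 0.12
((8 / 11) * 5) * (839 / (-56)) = -4195 / 77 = -54.48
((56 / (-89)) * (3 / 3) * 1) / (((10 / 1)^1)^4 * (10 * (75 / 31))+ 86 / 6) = -5208 / 2002618637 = -0.00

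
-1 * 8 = -8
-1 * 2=-2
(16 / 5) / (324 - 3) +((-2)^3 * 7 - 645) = -1125089 / 1605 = -700.99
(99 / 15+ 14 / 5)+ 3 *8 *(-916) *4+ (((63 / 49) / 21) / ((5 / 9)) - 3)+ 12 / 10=-87928.29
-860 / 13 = -66.15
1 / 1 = 1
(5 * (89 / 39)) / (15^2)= 89 / 1755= 0.05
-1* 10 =-10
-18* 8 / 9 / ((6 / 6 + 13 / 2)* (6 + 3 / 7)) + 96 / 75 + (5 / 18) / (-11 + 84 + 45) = 30283 / 31860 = 0.95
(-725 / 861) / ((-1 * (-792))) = -725 / 681912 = -0.00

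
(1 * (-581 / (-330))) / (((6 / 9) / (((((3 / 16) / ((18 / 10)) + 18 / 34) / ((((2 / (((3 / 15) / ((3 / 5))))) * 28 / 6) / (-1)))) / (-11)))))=3901 / 718080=0.01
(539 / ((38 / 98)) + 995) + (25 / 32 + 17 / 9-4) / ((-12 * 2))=2385.11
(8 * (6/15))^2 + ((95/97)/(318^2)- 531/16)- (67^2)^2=-19766313521296303/980902800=-20151143.95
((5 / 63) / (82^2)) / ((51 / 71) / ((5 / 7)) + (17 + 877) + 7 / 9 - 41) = 1775 / 128544261244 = 0.00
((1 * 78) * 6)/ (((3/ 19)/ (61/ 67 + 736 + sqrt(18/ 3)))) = 2964 * sqrt(6) + 146341572/ 67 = 2191462.85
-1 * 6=-6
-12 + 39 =27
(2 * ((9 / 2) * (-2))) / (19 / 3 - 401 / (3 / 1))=27 / 191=0.14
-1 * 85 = -85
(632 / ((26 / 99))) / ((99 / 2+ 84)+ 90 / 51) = 118184 / 6643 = 17.79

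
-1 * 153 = -153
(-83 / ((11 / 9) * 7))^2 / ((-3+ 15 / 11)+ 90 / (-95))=-392673 / 10780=-36.43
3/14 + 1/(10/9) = 39/35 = 1.11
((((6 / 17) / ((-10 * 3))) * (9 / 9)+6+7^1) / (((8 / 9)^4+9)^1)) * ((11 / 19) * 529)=42149018736 / 101979175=413.31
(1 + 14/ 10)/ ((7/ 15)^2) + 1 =589/ 49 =12.02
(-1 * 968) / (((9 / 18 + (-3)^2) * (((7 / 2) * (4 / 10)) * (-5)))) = 14.56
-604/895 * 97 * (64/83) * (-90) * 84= 5669443584/14857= 381600.83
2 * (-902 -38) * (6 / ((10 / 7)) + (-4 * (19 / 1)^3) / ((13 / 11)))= 567273832 / 13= 43636448.62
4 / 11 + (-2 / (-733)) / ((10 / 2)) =14682 / 40315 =0.36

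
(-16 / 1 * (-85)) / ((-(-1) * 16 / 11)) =935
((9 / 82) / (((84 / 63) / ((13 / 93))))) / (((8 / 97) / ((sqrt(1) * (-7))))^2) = 82.89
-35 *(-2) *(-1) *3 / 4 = -105 / 2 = -52.50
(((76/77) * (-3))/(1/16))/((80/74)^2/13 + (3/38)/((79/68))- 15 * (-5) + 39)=-6090631716/14675876369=-0.42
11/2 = 5.50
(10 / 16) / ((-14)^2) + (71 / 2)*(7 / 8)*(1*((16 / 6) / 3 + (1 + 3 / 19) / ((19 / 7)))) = 208185689 / 5094432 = 40.87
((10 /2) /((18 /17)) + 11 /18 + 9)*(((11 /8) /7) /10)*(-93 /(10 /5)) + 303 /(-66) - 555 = -7055453 /12320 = -572.68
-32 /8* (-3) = 12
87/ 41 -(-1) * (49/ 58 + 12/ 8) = 5311/ 1189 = 4.47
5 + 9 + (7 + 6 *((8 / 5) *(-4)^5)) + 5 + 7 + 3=-48972 / 5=-9794.40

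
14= 14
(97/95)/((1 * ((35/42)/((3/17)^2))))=5238/137275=0.04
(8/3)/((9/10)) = 80/27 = 2.96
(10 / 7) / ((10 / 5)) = 5 / 7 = 0.71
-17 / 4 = -4.25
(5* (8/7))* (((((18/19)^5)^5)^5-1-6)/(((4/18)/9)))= -79202908797584999039212015886091372408620162916271286985962805719942874952957978791880233226452382280976026966845071902938631402030436327433121305387586012508358500/48898795232596520559961175921810066638943034083002818674696574515473963466818171753707255350197008851932621902470284823766763717393352111658949936619399992317493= -1619.73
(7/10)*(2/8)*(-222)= -777/20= -38.85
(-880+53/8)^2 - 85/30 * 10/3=439358081/576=762774.45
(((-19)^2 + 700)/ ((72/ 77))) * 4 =81697/ 18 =4538.72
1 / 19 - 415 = -7884 / 19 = -414.95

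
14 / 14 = 1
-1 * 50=-50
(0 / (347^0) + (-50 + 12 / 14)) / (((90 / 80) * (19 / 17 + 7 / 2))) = -93568 / 9891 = -9.46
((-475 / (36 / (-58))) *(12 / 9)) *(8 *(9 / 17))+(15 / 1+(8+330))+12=239015 / 51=4686.57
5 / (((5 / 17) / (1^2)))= 17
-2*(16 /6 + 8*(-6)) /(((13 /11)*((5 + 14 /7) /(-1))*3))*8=-23936 /819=-29.23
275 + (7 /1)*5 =310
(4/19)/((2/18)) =36/19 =1.89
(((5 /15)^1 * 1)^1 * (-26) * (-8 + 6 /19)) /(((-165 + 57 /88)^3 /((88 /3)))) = -0.00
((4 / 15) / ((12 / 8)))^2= 64 / 2025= 0.03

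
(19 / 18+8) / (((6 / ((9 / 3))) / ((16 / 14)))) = 326 / 63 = 5.17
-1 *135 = -135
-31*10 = -310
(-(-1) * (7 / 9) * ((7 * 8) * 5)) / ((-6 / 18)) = -1960 / 3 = -653.33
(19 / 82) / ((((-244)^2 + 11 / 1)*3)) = 19 / 14648562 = 0.00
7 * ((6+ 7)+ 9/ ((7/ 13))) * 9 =1872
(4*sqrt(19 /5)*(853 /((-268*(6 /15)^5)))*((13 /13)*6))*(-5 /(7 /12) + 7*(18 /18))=17593125*sqrt(95) /7504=22851.36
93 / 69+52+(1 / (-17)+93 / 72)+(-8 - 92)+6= -369911 / 9384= -39.42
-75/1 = -75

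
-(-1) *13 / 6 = 13 / 6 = 2.17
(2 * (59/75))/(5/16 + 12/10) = 1888/1815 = 1.04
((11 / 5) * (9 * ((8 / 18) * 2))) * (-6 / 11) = -48 / 5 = -9.60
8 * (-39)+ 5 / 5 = -311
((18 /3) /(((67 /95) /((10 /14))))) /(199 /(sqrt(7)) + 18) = -51300 /2501311 + 567150 * sqrt(7) /17509177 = 0.07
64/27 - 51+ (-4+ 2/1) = -1367/27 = -50.63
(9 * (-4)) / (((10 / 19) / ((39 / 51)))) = -4446 / 85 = -52.31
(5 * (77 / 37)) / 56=55 / 296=0.19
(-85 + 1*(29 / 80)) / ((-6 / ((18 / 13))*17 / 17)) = 20313 / 1040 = 19.53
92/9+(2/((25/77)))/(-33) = 2258/225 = 10.04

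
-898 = -898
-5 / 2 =-2.50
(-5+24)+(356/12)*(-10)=-833/3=-277.67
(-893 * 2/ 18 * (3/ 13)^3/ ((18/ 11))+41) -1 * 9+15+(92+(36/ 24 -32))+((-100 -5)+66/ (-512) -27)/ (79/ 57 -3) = 29434525799/ 155231232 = 189.62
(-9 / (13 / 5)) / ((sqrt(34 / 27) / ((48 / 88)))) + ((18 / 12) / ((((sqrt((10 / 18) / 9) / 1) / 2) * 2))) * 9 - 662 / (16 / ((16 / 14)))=-331 / 7 - 405 * sqrt(102) / 2431 + 243 * sqrt(5) / 10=5.37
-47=-47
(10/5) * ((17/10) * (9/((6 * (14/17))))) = 867/140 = 6.19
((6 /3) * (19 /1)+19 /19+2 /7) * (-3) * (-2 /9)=550 /21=26.19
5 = 5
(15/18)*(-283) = -1415/6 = -235.83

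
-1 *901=-901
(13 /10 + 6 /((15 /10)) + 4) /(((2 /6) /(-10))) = -279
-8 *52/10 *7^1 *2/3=-2912/15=-194.13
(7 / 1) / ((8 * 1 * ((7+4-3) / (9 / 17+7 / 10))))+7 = 7.13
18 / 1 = 18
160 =160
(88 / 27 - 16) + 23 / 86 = -28963 / 2322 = -12.47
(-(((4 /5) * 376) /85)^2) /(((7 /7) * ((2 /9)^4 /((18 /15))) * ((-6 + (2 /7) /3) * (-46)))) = -14609194992 /643928125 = -22.69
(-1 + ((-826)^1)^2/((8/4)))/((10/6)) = 1023411/5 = 204682.20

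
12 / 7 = 1.71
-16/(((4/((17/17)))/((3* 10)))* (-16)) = 15/2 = 7.50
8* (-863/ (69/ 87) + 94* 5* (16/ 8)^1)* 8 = -218048/ 23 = -9480.35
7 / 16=0.44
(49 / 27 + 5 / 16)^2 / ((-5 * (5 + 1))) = -0.15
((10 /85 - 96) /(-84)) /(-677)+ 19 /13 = 1.46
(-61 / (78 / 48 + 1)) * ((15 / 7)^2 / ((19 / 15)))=-549000 / 6517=-84.24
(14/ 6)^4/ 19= 2401/ 1539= 1.56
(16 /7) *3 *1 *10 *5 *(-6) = -14400 /7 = -2057.14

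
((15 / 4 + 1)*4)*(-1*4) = -76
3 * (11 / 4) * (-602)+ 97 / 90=-223444 / 45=-4965.42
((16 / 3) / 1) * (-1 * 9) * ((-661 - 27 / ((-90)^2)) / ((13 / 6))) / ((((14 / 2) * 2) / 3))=7138836 / 2275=3137.95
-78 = -78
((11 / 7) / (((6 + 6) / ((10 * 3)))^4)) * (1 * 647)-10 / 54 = 120098815 / 3024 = 39715.22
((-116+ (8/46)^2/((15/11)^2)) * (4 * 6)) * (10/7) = -220879424/55545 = -3976.59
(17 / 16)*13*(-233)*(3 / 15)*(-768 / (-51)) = -48464 / 5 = -9692.80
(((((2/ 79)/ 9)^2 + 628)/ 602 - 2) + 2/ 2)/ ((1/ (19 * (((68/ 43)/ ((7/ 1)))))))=0.19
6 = 6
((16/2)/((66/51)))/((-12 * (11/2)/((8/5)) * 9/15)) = -272/1089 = -0.25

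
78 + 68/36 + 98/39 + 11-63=3557/117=30.40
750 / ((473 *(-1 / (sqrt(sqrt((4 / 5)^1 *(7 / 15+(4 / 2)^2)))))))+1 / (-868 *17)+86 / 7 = -50 *sqrt(10) *3^(3 / 4) *67^(1 / 4) / 473+181287 / 14756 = 10.11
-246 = -246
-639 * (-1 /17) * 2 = 1278 /17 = 75.18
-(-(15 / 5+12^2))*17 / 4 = 2499 / 4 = 624.75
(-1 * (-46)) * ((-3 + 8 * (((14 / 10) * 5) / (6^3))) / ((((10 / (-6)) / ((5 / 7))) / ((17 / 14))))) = 65.61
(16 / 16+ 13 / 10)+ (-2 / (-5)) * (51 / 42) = 39 / 14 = 2.79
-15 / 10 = -3 / 2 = -1.50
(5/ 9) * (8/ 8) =5/ 9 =0.56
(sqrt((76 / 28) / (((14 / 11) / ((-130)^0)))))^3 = 209 * sqrt(418) / 1372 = 3.11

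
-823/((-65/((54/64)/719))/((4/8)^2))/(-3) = -0.00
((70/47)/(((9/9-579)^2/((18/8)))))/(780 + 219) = 35/3485832456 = 0.00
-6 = -6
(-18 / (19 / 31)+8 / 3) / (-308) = 761 / 8778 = 0.09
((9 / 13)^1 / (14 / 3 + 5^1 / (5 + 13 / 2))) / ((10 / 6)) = 1863 / 22880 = 0.08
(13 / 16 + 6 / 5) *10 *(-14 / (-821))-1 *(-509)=1672683 / 3284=509.34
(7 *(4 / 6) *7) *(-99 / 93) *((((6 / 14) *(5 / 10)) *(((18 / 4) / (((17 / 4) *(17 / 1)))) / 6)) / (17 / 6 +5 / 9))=-12474 / 546499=-0.02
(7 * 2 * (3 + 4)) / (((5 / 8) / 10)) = 1568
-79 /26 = -3.04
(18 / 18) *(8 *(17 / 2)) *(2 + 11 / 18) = 1598 / 9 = 177.56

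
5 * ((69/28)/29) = 345/812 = 0.42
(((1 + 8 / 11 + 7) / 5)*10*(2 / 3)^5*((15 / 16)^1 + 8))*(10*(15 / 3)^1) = 83200 / 81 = 1027.16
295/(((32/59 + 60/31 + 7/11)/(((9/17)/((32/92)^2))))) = 1883802327/4544576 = 414.52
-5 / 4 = -1.25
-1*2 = -2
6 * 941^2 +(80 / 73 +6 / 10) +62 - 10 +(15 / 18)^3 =418872211249 / 78840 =5312940.27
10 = 10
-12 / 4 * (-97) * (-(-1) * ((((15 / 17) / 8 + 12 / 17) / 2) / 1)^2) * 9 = 32268699 / 73984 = 436.16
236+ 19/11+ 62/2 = 2956/11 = 268.73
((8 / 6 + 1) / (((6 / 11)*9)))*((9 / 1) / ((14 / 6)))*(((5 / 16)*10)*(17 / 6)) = 16.23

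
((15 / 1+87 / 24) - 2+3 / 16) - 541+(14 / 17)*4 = -520.89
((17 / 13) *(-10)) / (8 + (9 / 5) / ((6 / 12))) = -425 / 377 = -1.13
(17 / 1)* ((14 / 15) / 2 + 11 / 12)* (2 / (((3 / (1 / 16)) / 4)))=1411 / 360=3.92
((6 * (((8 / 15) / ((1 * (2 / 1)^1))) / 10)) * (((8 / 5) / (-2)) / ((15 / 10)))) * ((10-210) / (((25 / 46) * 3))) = 11776 / 1125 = 10.47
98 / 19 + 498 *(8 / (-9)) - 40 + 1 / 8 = -477.38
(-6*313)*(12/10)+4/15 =-6760/3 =-2253.33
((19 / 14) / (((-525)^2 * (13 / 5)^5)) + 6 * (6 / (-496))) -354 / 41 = -50735723457625 / 5827186700244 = -8.71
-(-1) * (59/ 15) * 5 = 59/ 3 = 19.67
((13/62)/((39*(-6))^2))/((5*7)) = 1/9140040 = 0.00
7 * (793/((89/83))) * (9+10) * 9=78785343/89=885228.57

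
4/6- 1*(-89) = 269/3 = 89.67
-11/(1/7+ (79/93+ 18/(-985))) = -7053585/624592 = -11.29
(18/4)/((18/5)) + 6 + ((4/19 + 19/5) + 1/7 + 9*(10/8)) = 30129/1330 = 22.65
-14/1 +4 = -10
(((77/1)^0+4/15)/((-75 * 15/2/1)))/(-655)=38/11053125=0.00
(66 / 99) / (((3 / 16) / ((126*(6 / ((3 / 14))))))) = 12544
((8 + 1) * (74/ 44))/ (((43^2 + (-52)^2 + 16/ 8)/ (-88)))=-1332/ 4555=-0.29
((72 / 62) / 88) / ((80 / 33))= 27 / 4960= 0.01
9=9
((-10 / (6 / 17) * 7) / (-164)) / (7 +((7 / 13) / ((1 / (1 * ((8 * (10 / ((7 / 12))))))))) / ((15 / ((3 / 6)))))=7735 / 60516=0.13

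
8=8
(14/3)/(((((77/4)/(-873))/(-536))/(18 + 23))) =51160128/11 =4650920.73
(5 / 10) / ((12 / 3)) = 1 / 8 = 0.12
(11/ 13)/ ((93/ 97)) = 1067/ 1209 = 0.88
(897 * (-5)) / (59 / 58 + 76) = -86710 / 1489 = -58.23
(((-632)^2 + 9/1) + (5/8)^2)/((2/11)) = 281201107/128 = 2196883.65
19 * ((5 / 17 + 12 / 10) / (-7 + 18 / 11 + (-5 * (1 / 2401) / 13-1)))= -828486659 / 185722025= -4.46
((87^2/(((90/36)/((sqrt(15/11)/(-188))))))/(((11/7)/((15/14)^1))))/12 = -7569*sqrt(165)/90992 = -1.07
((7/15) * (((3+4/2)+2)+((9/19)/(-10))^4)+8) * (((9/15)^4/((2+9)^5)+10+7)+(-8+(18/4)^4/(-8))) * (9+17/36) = -413029241420220750591851/91585428528000000000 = -4509.77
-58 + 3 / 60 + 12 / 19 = -21781 / 380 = -57.32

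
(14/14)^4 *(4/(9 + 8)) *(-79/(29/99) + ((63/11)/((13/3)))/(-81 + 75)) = -4477266/70499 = -63.51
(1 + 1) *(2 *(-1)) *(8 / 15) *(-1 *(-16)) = -512 / 15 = -34.13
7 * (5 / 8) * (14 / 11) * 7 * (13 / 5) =4459 / 44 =101.34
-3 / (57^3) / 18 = -1 / 1111158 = -0.00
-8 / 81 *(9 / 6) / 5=-4 / 135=-0.03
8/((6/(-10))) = -40/3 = -13.33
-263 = -263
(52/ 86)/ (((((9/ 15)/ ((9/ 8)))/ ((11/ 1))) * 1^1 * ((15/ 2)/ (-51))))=-7293/ 86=-84.80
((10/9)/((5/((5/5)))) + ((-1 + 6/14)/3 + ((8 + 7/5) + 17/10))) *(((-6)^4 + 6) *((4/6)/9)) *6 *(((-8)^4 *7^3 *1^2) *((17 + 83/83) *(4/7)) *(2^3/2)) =5585107419136/15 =372340494609.07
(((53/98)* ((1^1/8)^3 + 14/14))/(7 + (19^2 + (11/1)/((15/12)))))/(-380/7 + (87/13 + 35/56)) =-589095/19239990784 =-0.00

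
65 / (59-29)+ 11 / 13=235 / 78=3.01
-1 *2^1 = -2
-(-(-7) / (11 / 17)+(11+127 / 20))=-6197 / 220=-28.17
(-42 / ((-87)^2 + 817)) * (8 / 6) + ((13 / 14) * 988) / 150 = 1921289 / 314475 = 6.11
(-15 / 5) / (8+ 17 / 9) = -27 / 89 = -0.30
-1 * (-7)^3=343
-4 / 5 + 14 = 66 / 5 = 13.20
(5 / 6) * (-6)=-5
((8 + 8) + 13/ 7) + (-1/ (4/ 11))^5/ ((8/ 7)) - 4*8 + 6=-8358443/ 57344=-145.76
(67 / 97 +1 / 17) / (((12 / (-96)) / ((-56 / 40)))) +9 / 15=8.99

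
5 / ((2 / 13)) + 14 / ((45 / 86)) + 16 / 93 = 165803 / 2790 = 59.43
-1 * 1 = -1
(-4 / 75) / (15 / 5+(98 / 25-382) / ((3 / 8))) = 4 / 75391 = 0.00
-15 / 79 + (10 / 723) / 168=-910585 / 4797828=-0.19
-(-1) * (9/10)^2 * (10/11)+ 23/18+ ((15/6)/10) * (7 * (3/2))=18371/3960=4.64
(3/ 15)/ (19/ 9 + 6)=9/ 365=0.02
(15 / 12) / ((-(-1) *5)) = 1 / 4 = 0.25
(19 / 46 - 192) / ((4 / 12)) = -26439 / 46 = -574.76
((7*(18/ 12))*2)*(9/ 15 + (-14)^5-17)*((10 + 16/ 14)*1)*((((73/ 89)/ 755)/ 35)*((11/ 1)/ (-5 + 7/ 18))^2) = -1800912131503056/ 81008612125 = -22231.12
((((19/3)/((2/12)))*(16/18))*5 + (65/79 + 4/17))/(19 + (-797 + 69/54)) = -4108298/18776483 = -0.22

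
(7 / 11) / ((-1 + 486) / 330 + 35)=42 / 2407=0.02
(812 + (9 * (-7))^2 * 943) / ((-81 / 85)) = -318204215 / 81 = -3928447.10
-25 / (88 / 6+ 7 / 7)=-75 / 47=-1.60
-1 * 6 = -6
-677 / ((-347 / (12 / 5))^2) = -97488 / 3010225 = -0.03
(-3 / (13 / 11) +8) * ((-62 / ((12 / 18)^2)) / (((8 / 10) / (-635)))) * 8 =62893575 / 13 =4837967.31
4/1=4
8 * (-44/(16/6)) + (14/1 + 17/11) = -1281/11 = -116.45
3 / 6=0.50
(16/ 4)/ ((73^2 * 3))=4/ 15987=0.00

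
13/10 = 1.30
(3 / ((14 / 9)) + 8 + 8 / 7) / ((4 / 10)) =775 / 28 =27.68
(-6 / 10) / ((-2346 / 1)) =1 / 3910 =0.00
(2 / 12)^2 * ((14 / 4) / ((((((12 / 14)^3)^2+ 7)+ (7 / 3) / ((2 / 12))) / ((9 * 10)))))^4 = 4139878828902659648791209 / 3172667113308285324484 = 1304.86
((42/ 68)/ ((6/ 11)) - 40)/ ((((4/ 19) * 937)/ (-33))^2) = -1039039947/ 955230272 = -1.09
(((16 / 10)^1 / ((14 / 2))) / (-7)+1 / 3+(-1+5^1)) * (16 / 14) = 25288 / 5145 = 4.92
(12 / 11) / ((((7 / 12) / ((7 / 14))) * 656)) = 9 / 6314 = 0.00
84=84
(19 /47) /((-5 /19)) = -361 /235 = -1.54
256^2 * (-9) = -589824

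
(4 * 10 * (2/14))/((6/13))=260/21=12.38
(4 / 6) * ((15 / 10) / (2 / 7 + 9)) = 7 / 65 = 0.11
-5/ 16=-0.31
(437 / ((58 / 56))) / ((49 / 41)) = 71668 / 203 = 353.04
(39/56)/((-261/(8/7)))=-13/4263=-0.00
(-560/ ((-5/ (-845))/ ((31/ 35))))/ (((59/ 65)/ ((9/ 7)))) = -118733.75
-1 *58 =-58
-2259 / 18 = -251 / 2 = -125.50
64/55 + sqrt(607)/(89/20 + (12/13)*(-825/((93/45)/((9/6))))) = 64/55-8060*sqrt(607)/4419133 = 1.12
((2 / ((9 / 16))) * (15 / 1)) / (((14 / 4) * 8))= 40 / 21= 1.90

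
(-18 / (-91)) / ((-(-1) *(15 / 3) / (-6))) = -108 / 455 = -0.24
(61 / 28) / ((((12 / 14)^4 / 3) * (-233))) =-0.05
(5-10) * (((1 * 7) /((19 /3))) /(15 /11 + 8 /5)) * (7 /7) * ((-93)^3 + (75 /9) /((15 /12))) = 1499878.33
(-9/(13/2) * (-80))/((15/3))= 288/13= 22.15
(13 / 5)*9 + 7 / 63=1058 / 45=23.51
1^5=1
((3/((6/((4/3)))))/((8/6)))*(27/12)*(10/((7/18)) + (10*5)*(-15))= -22815/28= -814.82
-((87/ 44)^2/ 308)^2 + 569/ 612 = 50569556321351/ 54400584978432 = 0.93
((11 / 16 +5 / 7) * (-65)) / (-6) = 10205 / 672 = 15.19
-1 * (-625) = 625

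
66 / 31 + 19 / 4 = 6.88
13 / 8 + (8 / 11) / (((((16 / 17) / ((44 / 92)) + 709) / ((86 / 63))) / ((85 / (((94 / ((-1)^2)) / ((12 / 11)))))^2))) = 3236511040549 / 1990035030984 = 1.63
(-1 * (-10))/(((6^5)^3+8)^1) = 5/235092492292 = 0.00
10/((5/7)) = 14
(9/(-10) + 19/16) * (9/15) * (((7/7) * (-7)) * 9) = -4347/400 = -10.87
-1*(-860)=860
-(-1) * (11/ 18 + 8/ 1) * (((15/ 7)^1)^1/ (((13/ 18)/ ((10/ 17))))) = 23250/ 1547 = 15.03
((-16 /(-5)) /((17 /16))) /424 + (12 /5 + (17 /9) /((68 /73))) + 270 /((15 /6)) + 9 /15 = 113.03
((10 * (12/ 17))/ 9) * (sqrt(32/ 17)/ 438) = 80 * sqrt(34)/ 189873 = 0.00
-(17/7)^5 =-1419857/16807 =-84.48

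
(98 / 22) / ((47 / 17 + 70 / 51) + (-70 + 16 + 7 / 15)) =-12495 / 138556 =-0.09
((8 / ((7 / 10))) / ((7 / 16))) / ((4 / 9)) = 58.78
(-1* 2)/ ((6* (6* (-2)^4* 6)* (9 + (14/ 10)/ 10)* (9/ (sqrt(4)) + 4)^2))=-25/ 28527768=-0.00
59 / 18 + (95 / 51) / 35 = 7135 / 2142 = 3.33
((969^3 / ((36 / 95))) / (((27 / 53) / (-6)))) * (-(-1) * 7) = -1187695420415 / 6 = -197949236735.83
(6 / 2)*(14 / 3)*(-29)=-406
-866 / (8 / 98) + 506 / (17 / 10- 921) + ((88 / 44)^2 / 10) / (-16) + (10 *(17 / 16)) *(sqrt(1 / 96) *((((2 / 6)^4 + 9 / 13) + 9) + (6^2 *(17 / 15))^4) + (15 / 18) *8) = -11625367139 / 1103160 + 31002697530731 *sqrt(6) / 25272000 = 2994399.62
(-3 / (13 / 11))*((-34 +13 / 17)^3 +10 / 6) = 5951679910 / 63869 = 93185.74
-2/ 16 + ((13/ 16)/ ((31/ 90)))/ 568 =-17023/ 140864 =-0.12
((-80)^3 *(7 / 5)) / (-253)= 716800 / 253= 2833.20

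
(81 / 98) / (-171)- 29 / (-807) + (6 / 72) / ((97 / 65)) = 8448375 / 97170332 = 0.09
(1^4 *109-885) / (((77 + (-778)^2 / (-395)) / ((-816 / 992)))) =-2605420 / 5940313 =-0.44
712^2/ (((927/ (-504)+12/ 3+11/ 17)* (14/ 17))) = 586027264/ 2673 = 219239.53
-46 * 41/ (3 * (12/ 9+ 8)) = -943/ 14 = -67.36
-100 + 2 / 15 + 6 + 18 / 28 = -19577 / 210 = -93.22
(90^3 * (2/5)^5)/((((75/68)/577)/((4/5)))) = 9763172352/3125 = 3124215.15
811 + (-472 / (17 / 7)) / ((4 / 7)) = 8005 / 17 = 470.88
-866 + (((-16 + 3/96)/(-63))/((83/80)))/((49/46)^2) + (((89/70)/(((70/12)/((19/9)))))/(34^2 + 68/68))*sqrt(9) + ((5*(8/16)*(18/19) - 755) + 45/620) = -2222500395611183/1373318937900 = -1618.34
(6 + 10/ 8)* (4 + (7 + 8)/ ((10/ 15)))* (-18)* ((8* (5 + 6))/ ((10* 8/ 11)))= -1673793/ 40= -41844.82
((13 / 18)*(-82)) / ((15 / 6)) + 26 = 104 / 45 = 2.31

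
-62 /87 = -0.71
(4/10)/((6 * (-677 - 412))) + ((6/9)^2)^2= 9677/49005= 0.20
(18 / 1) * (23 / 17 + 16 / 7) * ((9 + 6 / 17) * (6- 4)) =2478492 / 2023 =1225.16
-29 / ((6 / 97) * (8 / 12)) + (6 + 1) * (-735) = -23393 / 4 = -5848.25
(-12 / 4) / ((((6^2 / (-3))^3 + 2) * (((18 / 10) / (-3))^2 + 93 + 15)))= 25 / 1558578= 0.00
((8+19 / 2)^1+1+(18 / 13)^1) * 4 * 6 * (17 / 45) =35156 / 195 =180.29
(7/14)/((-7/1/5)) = -5/14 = -0.36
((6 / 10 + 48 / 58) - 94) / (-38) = 13423 / 5510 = 2.44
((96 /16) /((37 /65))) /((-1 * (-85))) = 78 /629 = 0.12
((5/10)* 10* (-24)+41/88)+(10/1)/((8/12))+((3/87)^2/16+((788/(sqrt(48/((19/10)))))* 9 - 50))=-22873507/148016+591* sqrt(570)/10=1256.46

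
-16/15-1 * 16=-256/15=-17.07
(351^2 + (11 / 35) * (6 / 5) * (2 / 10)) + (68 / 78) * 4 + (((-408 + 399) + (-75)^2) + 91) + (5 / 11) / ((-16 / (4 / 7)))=193560686881 / 1501500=128911.55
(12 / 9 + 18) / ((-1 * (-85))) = 58 / 255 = 0.23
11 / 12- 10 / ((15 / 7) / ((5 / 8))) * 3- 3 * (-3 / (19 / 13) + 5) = -1901 / 114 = -16.68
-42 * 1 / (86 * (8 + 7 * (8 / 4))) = -21 / 946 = -0.02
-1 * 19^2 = -361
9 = 9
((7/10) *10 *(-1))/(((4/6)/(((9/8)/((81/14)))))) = -49/24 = -2.04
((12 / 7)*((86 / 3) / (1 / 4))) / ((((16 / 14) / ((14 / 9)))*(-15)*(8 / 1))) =-301 / 135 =-2.23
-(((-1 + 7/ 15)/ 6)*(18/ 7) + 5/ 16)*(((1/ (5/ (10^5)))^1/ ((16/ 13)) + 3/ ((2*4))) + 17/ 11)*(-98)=470525601/ 3520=133672.05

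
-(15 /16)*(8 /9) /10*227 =-227 /12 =-18.92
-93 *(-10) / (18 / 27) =1395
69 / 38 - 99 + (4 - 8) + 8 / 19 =-3829 / 38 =-100.76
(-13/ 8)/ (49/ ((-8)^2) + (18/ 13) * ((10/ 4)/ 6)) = -1352/ 1117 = -1.21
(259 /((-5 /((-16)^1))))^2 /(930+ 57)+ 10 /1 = 2488498 /3525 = 705.96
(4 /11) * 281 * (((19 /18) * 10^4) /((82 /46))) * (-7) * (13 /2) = -111745270000 /4059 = -27530246.37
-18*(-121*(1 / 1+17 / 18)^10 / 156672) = 333784229775390625 / 31077346740535296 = 10.74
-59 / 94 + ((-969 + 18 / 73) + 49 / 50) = -83064603 / 85775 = -968.40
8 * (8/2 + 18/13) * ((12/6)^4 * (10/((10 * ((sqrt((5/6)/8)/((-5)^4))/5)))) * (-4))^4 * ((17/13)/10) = 140378112000000000000000000/169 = 830639715976331360946745.60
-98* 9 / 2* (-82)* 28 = 1012536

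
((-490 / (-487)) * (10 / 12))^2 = 1500625 / 2134521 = 0.70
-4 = -4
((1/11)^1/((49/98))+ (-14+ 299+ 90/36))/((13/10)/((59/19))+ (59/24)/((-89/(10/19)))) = 18943140030/26609407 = 711.90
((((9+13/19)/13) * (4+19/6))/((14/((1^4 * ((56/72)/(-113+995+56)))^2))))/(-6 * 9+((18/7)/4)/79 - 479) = -78131/158828537798541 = -0.00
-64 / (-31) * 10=640 / 31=20.65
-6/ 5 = -1.20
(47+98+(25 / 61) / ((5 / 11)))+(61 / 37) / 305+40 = 2097961 / 11285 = 185.91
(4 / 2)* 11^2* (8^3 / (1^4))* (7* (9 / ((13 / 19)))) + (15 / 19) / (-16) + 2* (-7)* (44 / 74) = 1668224389393 / 146224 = 11408690.70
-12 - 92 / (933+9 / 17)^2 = -32851189 / 2737575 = -12.00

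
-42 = -42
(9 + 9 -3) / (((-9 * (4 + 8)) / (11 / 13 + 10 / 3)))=-815 / 1404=-0.58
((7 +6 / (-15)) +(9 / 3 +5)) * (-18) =-1314 / 5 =-262.80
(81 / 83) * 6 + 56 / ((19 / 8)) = 46418 / 1577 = 29.43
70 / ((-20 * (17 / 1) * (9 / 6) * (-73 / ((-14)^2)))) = 1372 / 3723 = 0.37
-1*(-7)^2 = -49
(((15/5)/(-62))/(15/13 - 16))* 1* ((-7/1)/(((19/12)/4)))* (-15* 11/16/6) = 45045/454708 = 0.10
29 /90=0.32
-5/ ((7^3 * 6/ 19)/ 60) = -950/ 343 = -2.77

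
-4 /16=-1 /4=-0.25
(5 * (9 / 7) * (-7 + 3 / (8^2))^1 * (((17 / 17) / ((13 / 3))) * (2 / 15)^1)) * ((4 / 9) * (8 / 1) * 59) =-26255 / 91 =-288.52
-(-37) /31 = 37 /31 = 1.19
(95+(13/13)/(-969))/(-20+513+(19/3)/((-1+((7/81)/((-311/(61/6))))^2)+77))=159826805434634630/829566211408530657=0.19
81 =81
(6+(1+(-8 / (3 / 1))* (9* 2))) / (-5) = 8.20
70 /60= 7 /6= 1.17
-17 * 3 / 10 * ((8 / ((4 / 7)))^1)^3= -69972 / 5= -13994.40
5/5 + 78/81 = 53/27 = 1.96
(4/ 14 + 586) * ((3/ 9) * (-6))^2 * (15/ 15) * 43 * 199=140471712/ 7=20067387.43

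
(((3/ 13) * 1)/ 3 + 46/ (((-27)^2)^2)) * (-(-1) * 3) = 532039/ 2302911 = 0.23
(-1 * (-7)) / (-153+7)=-7 / 146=-0.05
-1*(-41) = 41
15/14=1.07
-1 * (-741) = 741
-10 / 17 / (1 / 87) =-51.18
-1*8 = -8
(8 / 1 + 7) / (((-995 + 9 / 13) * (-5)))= 39 / 12926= 0.00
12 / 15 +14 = 74 / 5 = 14.80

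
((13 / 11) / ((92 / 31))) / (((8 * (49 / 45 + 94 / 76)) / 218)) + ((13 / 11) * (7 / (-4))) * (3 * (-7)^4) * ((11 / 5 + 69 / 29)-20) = 268132124791401 / 1167169960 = 229728.43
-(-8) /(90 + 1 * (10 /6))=24 /275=0.09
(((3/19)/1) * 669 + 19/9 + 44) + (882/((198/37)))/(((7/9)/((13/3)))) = 2012699/1881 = 1070.02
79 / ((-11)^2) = 79 / 121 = 0.65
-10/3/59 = -10/177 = -0.06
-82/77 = -1.06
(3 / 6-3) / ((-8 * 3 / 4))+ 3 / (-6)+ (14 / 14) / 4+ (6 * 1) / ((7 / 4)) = 151 / 42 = 3.60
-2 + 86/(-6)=-49/3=-16.33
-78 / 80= -39 / 40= -0.98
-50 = -50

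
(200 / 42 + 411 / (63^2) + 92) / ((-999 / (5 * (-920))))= 589503800 / 1321677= 446.03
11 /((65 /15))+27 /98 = 3585 /1274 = 2.81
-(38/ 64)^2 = -0.35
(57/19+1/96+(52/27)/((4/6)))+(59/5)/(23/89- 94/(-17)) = 7.94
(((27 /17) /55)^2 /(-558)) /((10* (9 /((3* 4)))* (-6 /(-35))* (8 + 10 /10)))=-7 /54201950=-0.00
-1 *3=-3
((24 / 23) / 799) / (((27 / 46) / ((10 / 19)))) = 0.00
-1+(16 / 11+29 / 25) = 444 / 275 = 1.61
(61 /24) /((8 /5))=305 /192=1.59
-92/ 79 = -1.16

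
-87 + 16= -71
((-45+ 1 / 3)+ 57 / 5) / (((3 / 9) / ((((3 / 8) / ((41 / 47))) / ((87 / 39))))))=-914667 / 47560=-19.23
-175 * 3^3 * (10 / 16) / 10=-4725 / 16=-295.31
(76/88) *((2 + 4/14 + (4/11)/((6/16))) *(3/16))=893/1694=0.53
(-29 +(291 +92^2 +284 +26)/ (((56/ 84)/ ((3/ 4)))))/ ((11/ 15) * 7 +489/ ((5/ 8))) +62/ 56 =9274471/ 661528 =14.02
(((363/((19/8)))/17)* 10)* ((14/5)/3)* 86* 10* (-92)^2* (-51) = -591873300480/19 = -31151226341.05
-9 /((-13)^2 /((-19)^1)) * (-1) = -171 /169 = -1.01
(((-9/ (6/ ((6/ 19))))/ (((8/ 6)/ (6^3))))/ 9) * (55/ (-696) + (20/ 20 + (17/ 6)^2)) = -168165/ 2204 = -76.30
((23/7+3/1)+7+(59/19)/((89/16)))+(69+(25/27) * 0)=980624/11837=82.84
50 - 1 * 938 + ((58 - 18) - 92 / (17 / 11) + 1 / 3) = -907.20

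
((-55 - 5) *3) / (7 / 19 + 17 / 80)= -273600 / 883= -309.85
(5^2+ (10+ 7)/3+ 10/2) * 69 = 2461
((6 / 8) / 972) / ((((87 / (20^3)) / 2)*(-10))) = -100 / 7047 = -0.01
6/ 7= 0.86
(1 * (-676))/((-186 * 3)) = 338/279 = 1.21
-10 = -10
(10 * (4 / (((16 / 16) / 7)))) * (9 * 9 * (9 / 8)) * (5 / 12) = 42525 / 4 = 10631.25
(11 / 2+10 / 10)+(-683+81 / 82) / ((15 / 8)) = -87881 / 246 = -357.24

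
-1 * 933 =-933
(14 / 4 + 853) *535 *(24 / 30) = 366582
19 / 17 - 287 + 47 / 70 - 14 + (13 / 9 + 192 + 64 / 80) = -1124191 / 10710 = -104.97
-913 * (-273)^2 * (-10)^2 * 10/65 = -1046845800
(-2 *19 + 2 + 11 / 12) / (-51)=421 / 612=0.69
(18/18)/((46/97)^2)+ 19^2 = 773285/2116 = 365.45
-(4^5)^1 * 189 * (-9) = 1741824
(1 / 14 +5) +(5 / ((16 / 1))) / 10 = 5.10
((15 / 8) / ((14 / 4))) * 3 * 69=3105 / 28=110.89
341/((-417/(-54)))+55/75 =93599/2085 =44.89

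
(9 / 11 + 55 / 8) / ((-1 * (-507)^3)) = 677 / 11468498184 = 0.00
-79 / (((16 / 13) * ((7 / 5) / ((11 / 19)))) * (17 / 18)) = -508365 / 18088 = -28.11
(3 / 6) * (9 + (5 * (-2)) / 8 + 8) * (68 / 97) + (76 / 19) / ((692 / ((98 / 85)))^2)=231590319569 / 41949982850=5.52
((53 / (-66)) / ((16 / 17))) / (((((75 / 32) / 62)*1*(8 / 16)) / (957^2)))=-1033558724 / 25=-41342348.96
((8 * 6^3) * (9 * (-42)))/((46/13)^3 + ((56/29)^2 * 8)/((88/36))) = -1659450448656/143560981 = -11559.20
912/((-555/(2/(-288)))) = 19/1665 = 0.01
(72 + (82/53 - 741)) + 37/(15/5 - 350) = -12277086/18391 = -667.56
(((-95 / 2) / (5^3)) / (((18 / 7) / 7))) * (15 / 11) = -931 / 660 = -1.41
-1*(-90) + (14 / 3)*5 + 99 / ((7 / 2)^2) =17848 / 147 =121.41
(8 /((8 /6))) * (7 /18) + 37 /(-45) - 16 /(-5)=212 /45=4.71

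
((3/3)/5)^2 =1/25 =0.04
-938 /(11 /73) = -68474 /11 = -6224.91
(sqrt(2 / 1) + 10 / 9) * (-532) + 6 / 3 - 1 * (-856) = 2402 / 9 - 532 * sqrt(2) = -485.47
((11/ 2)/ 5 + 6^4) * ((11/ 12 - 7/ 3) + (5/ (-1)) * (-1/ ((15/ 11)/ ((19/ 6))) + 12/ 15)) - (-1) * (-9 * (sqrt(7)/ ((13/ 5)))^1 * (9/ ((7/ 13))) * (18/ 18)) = 2892533/ 360 - 405 * sqrt(7)/ 7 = 7881.74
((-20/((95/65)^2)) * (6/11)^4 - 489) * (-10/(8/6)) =38834123535/10570802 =3673.72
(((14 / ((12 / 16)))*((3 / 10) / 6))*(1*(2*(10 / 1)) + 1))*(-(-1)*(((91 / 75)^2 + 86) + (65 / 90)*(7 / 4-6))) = 62036009 / 37500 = 1654.29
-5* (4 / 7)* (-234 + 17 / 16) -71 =16647 / 28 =594.54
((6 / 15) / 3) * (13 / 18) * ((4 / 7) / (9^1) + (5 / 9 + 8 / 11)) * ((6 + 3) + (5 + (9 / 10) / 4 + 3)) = 2785627 / 1247400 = 2.23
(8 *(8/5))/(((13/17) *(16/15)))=204/13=15.69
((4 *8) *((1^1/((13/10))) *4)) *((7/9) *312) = 71680/3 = 23893.33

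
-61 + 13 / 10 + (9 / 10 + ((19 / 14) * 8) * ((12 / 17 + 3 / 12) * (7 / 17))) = -78791 / 1445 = -54.53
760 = 760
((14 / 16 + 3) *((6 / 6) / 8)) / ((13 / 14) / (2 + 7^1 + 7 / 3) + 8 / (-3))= -11067 / 59056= -0.19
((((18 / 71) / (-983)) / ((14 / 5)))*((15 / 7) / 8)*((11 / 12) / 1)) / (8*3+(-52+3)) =0.00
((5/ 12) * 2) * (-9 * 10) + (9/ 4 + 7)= -263/ 4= -65.75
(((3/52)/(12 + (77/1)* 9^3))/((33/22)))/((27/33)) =11/13137930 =0.00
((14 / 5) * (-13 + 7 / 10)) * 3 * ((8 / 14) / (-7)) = 1476 / 175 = 8.43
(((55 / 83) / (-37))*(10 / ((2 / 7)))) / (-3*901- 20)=275 / 1194619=0.00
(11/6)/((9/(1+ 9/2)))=121/108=1.12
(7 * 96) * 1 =672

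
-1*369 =-369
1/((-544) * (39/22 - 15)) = 11/79152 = 0.00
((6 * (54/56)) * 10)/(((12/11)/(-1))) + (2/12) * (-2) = -4483/84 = -53.37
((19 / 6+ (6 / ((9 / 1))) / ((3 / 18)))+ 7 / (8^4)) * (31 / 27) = 2730635 / 331776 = 8.23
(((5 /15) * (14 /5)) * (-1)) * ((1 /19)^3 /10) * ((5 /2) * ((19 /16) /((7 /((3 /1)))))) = -0.00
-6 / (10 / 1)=-3 / 5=-0.60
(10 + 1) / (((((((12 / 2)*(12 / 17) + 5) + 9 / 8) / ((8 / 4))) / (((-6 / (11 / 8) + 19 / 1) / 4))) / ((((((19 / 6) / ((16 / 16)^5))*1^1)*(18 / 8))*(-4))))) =-312018 / 1409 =-221.45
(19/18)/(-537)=-19/9666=-0.00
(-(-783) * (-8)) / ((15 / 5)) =-2088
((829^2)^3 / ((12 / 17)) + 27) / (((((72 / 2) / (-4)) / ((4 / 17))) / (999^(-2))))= -5517928957200955181 / 458082459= -12045711091.51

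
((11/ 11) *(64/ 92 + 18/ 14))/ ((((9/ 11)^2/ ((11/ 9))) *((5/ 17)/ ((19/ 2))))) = 137142247/ 1173690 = 116.85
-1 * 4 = -4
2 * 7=14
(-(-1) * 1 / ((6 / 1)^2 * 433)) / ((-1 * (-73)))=1 / 1137924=0.00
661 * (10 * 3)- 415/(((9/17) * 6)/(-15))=21789.72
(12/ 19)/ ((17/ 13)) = 156/ 323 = 0.48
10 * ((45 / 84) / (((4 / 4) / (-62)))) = -2325 / 7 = -332.14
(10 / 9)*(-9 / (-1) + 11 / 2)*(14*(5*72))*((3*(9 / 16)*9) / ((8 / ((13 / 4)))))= 16031925 / 32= 500997.66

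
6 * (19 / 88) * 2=57 / 22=2.59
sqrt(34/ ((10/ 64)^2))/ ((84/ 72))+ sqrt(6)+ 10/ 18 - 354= -3181/ 9+ sqrt(6)+ 192 * sqrt(34)/ 35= -319.01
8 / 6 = 4 / 3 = 1.33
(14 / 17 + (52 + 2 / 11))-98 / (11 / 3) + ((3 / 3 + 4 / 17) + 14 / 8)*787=104531 / 44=2375.70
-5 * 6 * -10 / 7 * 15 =4500 / 7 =642.86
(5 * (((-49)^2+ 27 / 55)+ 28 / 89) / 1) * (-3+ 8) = 58784190 / 979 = 60045.14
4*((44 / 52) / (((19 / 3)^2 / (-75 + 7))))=-26928 / 4693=-5.74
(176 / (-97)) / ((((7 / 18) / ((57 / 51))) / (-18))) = 1083456 / 11543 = 93.86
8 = 8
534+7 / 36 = 19231 / 36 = 534.19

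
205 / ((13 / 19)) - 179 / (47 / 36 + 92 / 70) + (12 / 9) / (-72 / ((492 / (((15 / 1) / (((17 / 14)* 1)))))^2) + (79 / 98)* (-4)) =230.88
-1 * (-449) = 449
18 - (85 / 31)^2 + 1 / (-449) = 10.48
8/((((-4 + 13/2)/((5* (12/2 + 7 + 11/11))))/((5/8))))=140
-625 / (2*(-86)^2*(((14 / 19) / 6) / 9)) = -320625 / 103544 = -3.10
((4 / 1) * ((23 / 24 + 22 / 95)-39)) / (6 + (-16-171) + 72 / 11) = 948277 / 1093830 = 0.87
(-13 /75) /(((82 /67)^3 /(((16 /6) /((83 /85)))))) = -66468623 /257419935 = -0.26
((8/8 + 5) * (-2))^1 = -12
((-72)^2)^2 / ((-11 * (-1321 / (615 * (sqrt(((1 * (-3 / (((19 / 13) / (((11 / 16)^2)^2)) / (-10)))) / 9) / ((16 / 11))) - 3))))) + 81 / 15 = -247910929263 / 72655 + 59180220 * sqrt(81510) / 25099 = -2738994.80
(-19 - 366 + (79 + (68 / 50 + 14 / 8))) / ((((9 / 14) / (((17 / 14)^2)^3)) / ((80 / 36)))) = -104443261063 / 31116960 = -3356.47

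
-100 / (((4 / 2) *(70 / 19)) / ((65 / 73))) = -6175 / 511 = -12.08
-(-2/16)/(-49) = -1/392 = -0.00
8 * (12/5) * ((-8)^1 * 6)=-4608/5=-921.60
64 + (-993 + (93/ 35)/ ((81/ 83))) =-875332/ 945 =-926.28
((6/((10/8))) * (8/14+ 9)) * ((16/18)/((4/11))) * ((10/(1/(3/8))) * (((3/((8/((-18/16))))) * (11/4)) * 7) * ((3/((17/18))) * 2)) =-5910003/272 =-21727.95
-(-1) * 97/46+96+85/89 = 405567/4094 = 99.06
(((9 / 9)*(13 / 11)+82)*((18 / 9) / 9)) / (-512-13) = -122 / 3465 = -0.04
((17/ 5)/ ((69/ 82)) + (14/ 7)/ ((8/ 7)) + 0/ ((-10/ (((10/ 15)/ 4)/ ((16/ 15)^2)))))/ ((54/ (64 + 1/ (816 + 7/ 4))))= 418224967/ 60938730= 6.86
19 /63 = 0.30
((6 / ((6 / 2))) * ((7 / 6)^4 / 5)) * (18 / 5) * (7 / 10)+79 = 727807 / 9000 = 80.87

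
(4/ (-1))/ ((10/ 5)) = -2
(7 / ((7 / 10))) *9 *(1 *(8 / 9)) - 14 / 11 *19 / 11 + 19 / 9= 87025 / 1089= 79.91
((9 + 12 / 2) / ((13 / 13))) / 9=5 / 3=1.67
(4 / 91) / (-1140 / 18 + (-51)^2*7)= 12 / 4953221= 0.00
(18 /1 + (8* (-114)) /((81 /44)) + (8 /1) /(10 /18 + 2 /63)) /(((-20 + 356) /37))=-231661 /4536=-51.07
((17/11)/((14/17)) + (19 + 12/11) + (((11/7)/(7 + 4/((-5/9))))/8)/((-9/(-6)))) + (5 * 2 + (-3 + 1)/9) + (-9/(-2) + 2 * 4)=120833/2772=43.59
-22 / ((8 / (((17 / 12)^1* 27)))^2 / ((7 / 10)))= -1802493 / 5120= -352.05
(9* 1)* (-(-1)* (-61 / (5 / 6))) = -3294 / 5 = -658.80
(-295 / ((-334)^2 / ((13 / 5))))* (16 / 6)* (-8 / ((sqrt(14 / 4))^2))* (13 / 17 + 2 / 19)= 0.04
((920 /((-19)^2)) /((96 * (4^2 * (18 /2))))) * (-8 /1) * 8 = -115 /9747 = -0.01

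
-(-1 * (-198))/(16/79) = -7821/8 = -977.62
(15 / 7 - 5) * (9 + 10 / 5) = -220 / 7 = -31.43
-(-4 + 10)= -6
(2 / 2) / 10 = 1 / 10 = 0.10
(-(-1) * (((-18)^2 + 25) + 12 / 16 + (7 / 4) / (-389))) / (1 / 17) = 5945.67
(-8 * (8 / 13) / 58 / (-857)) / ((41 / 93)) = 0.00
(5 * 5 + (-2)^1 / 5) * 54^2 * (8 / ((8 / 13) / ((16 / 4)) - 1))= -678208.58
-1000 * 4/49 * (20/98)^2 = -400000/117649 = -3.40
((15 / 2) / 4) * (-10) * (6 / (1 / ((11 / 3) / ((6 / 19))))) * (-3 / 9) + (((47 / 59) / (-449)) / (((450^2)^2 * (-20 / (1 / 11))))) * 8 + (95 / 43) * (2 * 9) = 610395699775253908271 / 1284545692546875000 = 475.18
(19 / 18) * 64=608 / 9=67.56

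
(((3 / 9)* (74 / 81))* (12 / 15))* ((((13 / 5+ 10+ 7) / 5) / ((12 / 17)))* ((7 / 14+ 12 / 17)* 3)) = 148666 / 30375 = 4.89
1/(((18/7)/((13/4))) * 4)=91/288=0.32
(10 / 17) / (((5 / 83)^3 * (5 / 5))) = 1143574 / 425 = 2690.76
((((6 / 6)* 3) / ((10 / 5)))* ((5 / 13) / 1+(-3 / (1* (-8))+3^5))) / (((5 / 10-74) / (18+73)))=-25351 / 56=-452.70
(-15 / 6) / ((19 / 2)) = -5 / 19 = -0.26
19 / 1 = 19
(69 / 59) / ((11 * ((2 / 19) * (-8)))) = -1311 / 10384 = -0.13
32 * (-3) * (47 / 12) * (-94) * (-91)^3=-26634213424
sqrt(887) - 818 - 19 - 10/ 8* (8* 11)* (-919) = sqrt(887) + 100253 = 100282.78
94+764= 858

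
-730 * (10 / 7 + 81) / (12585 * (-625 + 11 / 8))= 673936 / 87901191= 0.01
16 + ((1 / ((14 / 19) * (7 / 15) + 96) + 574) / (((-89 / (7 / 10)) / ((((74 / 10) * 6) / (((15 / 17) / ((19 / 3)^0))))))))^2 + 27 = 4819881403224209641061 / 93312073635062500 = 51653.35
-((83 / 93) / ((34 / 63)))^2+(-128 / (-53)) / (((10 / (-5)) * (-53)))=-8462781017 / 3120563044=-2.71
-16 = -16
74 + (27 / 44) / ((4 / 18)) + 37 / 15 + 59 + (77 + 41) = 338221 / 1320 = 256.23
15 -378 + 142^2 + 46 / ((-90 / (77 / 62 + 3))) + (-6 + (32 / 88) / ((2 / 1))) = 607447591 / 30690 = 19793.01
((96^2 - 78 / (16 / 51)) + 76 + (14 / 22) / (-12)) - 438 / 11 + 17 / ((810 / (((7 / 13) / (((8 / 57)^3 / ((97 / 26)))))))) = 171682441269 / 19036160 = 9018.75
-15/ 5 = -3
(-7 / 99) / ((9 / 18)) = -14 / 99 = -0.14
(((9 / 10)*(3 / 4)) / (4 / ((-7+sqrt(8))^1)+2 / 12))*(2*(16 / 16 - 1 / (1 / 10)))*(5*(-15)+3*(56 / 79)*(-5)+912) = 6044095989 / 221990 - 1142191368*sqrt(2) / 110995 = 12673.95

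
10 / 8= 5 / 4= 1.25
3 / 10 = 0.30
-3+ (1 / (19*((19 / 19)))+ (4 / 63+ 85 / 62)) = -112279 / 74214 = -1.51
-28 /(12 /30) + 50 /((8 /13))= 45 /4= 11.25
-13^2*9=-1521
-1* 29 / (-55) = 29 / 55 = 0.53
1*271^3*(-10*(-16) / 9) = 3184401760 / 9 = 353822417.78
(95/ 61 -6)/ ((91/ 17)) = -4607/ 5551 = -0.83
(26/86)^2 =169/1849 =0.09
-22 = -22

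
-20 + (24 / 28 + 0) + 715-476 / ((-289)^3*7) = 6916123475 / 9938999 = 695.86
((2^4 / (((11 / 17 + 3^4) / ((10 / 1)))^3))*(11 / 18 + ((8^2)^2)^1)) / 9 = 45284963375 / 3384335763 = 13.38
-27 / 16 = -1.69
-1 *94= -94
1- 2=-1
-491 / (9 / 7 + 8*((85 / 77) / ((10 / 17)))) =-37807 / 1255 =-30.13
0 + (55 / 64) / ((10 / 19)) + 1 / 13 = 2845 / 1664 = 1.71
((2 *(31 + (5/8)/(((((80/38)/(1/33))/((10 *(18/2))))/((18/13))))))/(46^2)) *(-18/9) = -73493/1210352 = -0.06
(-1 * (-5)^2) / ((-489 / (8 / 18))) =0.02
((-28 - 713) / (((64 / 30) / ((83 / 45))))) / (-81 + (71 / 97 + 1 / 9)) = 941967 / 117856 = 7.99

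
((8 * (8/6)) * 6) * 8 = 512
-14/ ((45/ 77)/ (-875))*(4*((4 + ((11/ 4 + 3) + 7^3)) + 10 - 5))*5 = 149976750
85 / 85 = 1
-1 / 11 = -0.09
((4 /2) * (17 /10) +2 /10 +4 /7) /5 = 146 /175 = 0.83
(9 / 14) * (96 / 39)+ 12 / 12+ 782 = 71397 / 91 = 784.58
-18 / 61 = -0.30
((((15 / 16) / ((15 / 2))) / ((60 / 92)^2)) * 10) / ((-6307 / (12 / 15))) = -529 / 1419075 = -0.00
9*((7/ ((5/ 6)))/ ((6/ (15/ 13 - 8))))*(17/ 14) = -13617/ 130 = -104.75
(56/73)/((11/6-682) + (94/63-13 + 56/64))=-28224/25415899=-0.00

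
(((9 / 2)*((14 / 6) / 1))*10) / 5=21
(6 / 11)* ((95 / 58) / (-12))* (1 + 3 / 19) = -5 / 58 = -0.09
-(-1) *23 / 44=23 / 44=0.52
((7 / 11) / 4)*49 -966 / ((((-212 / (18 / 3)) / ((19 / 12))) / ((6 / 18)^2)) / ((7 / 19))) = 33467 / 3498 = 9.57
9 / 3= 3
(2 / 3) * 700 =466.67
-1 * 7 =-7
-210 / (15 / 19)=-266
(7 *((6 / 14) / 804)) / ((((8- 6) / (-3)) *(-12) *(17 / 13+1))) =13 / 64320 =0.00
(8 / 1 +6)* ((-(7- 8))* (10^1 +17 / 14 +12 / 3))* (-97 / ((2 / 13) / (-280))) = 37603020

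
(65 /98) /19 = 0.03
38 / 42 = 0.90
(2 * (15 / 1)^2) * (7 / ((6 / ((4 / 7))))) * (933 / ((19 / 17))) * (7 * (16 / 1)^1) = 532929600 / 19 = 28048926.32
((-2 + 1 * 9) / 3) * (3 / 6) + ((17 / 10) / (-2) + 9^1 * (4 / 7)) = 2293 / 420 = 5.46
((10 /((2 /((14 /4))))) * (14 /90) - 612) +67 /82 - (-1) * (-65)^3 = -101561147 /369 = -275233.46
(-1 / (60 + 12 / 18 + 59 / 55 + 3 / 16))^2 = 6969600 / 26727999169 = 0.00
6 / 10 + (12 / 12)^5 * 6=33 / 5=6.60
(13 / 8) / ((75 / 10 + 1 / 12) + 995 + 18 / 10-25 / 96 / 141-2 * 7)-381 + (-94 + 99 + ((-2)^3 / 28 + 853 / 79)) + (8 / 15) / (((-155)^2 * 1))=-4882183387720411819 / 13358037245335125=-365.49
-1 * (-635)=635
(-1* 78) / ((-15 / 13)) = 67.60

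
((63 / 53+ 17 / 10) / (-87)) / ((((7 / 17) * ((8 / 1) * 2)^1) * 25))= -26027 / 129108000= -0.00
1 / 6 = 0.17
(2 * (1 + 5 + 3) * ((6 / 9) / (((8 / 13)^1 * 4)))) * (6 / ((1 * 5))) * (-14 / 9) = -91 / 10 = -9.10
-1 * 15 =-15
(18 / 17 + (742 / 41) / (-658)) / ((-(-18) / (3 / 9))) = 0.02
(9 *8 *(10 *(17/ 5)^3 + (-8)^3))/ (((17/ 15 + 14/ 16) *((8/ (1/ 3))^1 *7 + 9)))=-1713024/ 71095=-24.09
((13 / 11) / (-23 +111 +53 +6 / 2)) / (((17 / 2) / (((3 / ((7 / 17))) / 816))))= 0.00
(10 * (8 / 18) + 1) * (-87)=-1421 / 3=-473.67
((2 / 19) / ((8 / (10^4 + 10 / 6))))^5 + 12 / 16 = 24320256751587193252901 / 616132666368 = 39472435206.12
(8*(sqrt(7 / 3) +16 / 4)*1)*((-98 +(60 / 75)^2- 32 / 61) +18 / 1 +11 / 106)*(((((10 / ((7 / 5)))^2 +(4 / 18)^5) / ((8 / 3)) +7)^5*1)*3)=-23985975102145327057183877445642951093402125 / 256952748845354183716920964525422- 23985975102145327057183877445642951093402125*sqrt(21) / 3083432986144250204603051574305064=-128995586911.08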